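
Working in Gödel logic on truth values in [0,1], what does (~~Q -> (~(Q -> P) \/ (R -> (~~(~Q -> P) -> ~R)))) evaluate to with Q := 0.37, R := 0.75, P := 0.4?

~Q: Gödel ¬ of 0.37 = 0 (operand ≠ 0)
~~Q: Gödel ¬ of 0 = 1 (operand is 0)
(Q -> P): 0.37 ≤ 0.4, so result = 1
~(Q -> P): Gödel ¬ of 1 = 0 (operand ≠ 0)
~Q: Gödel ¬ of 0.37 = 0 (operand ≠ 0)
(~Q -> P): 0 ≤ 0.4, so result = 1
~(~Q -> P): Gödel ¬ of 1 = 0 (operand ≠ 0)
~~(~Q -> P): Gödel ¬ of 0 = 1 (operand is 0)
~R: Gödel ¬ of 0.75 = 0 (operand ≠ 0)
(~~(~Q -> P) -> ~R): 1 > 0, so result = 0
(R -> (~~(~Q -> P) -> ~R)): 0.75 > 0, so result = 0
(~(Q -> P) \/ (R -> (~~(~Q -> P) -> ~R))) = max(0, 0) = 0
(~~Q -> (~(Q -> P) \/ (R -> (~~(~Q -> P) -> ~R)))): 1 > 0, so result = 0

0.00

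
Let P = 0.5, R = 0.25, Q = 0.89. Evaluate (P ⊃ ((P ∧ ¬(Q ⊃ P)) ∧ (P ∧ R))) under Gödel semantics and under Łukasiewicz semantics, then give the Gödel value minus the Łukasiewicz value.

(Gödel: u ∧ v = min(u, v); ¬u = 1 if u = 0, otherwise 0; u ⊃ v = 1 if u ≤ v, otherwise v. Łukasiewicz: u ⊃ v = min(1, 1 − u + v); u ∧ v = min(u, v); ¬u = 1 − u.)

-0.75

Gödel evaluation:
  (Q ⊃ P): 0.89 > 0.5, so result = 0.5
  ¬(Q ⊃ P): Gödel ¬ of 0.5 = 0 (operand ≠ 0)
  (P ∧ ¬(Q ⊃ P)) = min(0.5, 0) = 0
  (P ∧ R) = min(0.5, 0.25) = 0.25
  ((P ∧ ¬(Q ⊃ P)) ∧ (P ∧ R)) = min(0, 0.25) = 0
  (P ⊃ ((P ∧ ¬(Q ⊃ P)) ∧ (P ∧ R))): 0.5 > 0, so result = 0
  Gödel value = 0
Łukasiewicz evaluation:
  (Q ⊃ P): min(1, 1 − 0.89 + 0.5) = 0.61
  ¬(Q ⊃ P): Łukasiewicz ¬ gives 1 − 0.61 = 0.39
  (P ∧ ¬(Q ⊃ P)) = min(0.5, 0.39) = 0.39
  (P ∧ R) = min(0.5, 0.25) = 0.25
  ((P ∧ ¬(Q ⊃ P)) ∧ (P ∧ R)) = min(0.39, 0.25) = 0.25
  (P ⊃ ((P ∧ ¬(Q ⊃ P)) ∧ (P ∧ R))): min(1, 1 − 0.5 + 0.25) = 0.75
  Łukasiewicz value = 0.75
Difference: 0 − 0.75 = -0.75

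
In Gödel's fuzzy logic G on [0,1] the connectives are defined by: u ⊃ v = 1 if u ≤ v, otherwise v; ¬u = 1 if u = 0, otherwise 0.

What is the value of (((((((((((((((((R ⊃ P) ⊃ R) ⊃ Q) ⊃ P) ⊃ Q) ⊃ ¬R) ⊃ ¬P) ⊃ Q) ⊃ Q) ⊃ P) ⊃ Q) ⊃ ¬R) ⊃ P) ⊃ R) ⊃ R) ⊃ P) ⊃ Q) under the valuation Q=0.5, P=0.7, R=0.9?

(R ⊃ P): 0.9 > 0.7, so result = 0.7
((R ⊃ P) ⊃ R): 0.7 ≤ 0.9, so result = 1
(((R ⊃ P) ⊃ R) ⊃ Q): 1 > 0.5, so result = 0.5
((((R ⊃ P) ⊃ R) ⊃ Q) ⊃ P): 0.5 ≤ 0.7, so result = 1
(((((R ⊃ P) ⊃ R) ⊃ Q) ⊃ P) ⊃ Q): 1 > 0.5, so result = 0.5
¬R: Gödel ¬ of 0.9 = 0 (operand ≠ 0)
((((((R ⊃ P) ⊃ R) ⊃ Q) ⊃ P) ⊃ Q) ⊃ ¬R): 0.5 > 0, so result = 0
¬P: Gödel ¬ of 0.7 = 0 (operand ≠ 0)
(((((((R ⊃ P) ⊃ R) ⊃ Q) ⊃ P) ⊃ Q) ⊃ ¬R) ⊃ ¬P): 0 ≤ 0, so result = 1
((((((((R ⊃ P) ⊃ R) ⊃ Q) ⊃ P) ⊃ Q) ⊃ ¬R) ⊃ ¬P) ⊃ Q): 1 > 0.5, so result = 0.5
(((((((((R ⊃ P) ⊃ R) ⊃ Q) ⊃ P) ⊃ Q) ⊃ ¬R) ⊃ ¬P) ⊃ Q) ⊃ Q): 0.5 ≤ 0.5, so result = 1
((((((((((R ⊃ P) ⊃ R) ⊃ Q) ⊃ P) ⊃ Q) ⊃ ¬R) ⊃ ¬P) ⊃ Q) ⊃ Q) ⊃ P): 1 > 0.7, so result = 0.7
(((((((((((R ⊃ P) ⊃ R) ⊃ Q) ⊃ P) ⊃ Q) ⊃ ¬R) ⊃ ¬P) ⊃ Q) ⊃ Q) ⊃ P) ⊃ Q): 0.7 > 0.5, so result = 0.5
¬R: Gödel ¬ of 0.9 = 0 (operand ≠ 0)
((((((((((((R ⊃ P) ⊃ R) ⊃ Q) ⊃ P) ⊃ Q) ⊃ ¬R) ⊃ ¬P) ⊃ Q) ⊃ Q) ⊃ P) ⊃ Q) ⊃ ¬R): 0.5 > 0, so result = 0
(((((((((((((R ⊃ P) ⊃ R) ⊃ Q) ⊃ P) ⊃ Q) ⊃ ¬R) ⊃ ¬P) ⊃ Q) ⊃ Q) ⊃ P) ⊃ Q) ⊃ ¬R) ⊃ P): 0 ≤ 0.7, so result = 1
((((((((((((((R ⊃ P) ⊃ R) ⊃ Q) ⊃ P) ⊃ Q) ⊃ ¬R) ⊃ ¬P) ⊃ Q) ⊃ Q) ⊃ P) ⊃ Q) ⊃ ¬R) ⊃ P) ⊃ R): 1 > 0.9, so result = 0.9
(((((((((((((((R ⊃ P) ⊃ R) ⊃ Q) ⊃ P) ⊃ Q) ⊃ ¬R) ⊃ ¬P) ⊃ Q) ⊃ Q) ⊃ P) ⊃ Q) ⊃ ¬R) ⊃ P) ⊃ R) ⊃ R): 0.9 ≤ 0.9, so result = 1
((((((((((((((((R ⊃ P) ⊃ R) ⊃ Q) ⊃ P) ⊃ Q) ⊃ ¬R) ⊃ ¬P) ⊃ Q) ⊃ Q) ⊃ P) ⊃ Q) ⊃ ¬R) ⊃ P) ⊃ R) ⊃ R) ⊃ P): 1 > 0.7, so result = 0.7
(((((((((((((((((R ⊃ P) ⊃ R) ⊃ Q) ⊃ P) ⊃ Q) ⊃ ¬R) ⊃ ¬P) ⊃ Q) ⊃ Q) ⊃ P) ⊃ Q) ⊃ ¬R) ⊃ P) ⊃ R) ⊃ R) ⊃ P) ⊃ Q): 0.7 > 0.5, so result = 0.5

0.50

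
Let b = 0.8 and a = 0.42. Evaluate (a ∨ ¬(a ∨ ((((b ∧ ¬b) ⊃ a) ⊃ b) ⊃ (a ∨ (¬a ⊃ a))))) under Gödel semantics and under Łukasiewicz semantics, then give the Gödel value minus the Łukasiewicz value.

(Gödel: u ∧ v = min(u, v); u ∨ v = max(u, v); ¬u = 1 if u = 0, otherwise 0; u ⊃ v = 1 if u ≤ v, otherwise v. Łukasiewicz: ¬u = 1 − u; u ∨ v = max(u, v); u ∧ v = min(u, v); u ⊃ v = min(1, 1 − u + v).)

0.00

Gödel evaluation:
  ¬b: Gödel ¬ of 0.8 = 0 (operand ≠ 0)
  (b ∧ ¬b) = min(0.8, 0) = 0
  ((b ∧ ¬b) ⊃ a): 0 ≤ 0.42, so result = 1
  (((b ∧ ¬b) ⊃ a) ⊃ b): 1 > 0.8, so result = 0.8
  ¬a: Gödel ¬ of 0.42 = 0 (operand ≠ 0)
  (¬a ⊃ a): 0 ≤ 0.42, so result = 1
  (a ∨ (¬a ⊃ a)) = max(0.42, 1) = 1
  ((((b ∧ ¬b) ⊃ a) ⊃ b) ⊃ (a ∨ (¬a ⊃ a))): 0.8 ≤ 1, so result = 1
  (a ∨ ((((b ∧ ¬b) ⊃ a) ⊃ b) ⊃ (a ∨ (¬a ⊃ a)))) = max(0.42, 1) = 1
  ¬(a ∨ ((((b ∧ ¬b) ⊃ a) ⊃ b) ⊃ (a ∨ (¬a ⊃ a)))): Gödel ¬ of 1 = 0 (operand ≠ 0)
  (a ∨ ¬(a ∨ ((((b ∧ ¬b) ⊃ a) ⊃ b) ⊃ (a ∨ (¬a ⊃ a))))) = max(0.42, 0) = 0.42
  Gödel value = 0.42
Łukasiewicz evaluation:
  ¬b: Łukasiewicz ¬ gives 1 − 0.8 = 0.2
  (b ∧ ¬b) = min(0.8, 0.2) = 0.2
  ((b ∧ ¬b) ⊃ a): min(1, 1 − 0.2 + 0.42) = 1
  (((b ∧ ¬b) ⊃ a) ⊃ b): min(1, 1 − 1 + 0.8) = 0.8
  ¬a: Łukasiewicz ¬ gives 1 − 0.42 = 0.58
  (¬a ⊃ a): min(1, 1 − 0.58 + 0.42) = 0.84
  (a ∨ (¬a ⊃ a)) = max(0.42, 0.84) = 0.84
  ((((b ∧ ¬b) ⊃ a) ⊃ b) ⊃ (a ∨ (¬a ⊃ a))): min(1, 1 − 0.8 + 0.84) = 1
  (a ∨ ((((b ∧ ¬b) ⊃ a) ⊃ b) ⊃ (a ∨ (¬a ⊃ a)))) = max(0.42, 1) = 1
  ¬(a ∨ ((((b ∧ ¬b) ⊃ a) ⊃ b) ⊃ (a ∨ (¬a ⊃ a)))): Łukasiewicz ¬ gives 1 − 1 = 0
  (a ∨ ¬(a ∨ ((((b ∧ ¬b) ⊃ a) ⊃ b) ⊃ (a ∨ (¬a ⊃ a))))) = max(0.42, 0) = 0.42
  Łukasiewicz value = 0.42
Difference: 0.42 − 0.42 = 0.00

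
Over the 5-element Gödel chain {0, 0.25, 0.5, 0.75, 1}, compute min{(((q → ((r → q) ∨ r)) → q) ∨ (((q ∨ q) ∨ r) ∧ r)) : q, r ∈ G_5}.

0.00

The minimum is attained at q = 0, r = 0:
  (r → q): 0 ≤ 0, so result = 1
  ((r → q) ∨ r) = max(1, 0) = 1
  (q → ((r → q) ∨ r)): 0 ≤ 1, so result = 1
  ((q → ((r → q) ∨ r)) → q): 1 > 0, so result = 0
  (q ∨ q) = max(0, 0) = 0
  ((q ∨ q) ∨ r) = max(0, 0) = 0
  (((q ∨ q) ∨ r) ∧ r) = min(0, 0) = 0
  (((q → ((r → q) ∨ r)) → q) ∨ (((q ∨ q) ∨ r) ∧ r)) = max(0, 0) = 0
Checking all 25 assignments confirms none give a value below 0.00.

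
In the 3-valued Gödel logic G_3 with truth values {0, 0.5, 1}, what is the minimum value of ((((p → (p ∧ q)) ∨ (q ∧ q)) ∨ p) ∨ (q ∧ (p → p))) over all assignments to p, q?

0.50

The minimum is attained at p = 0.5, q = 0:
  (p ∧ q) = min(0.5, 0) = 0
  (p → (p ∧ q)): 0.5 > 0, so result = 0
  (q ∧ q) = min(0, 0) = 0
  ((p → (p ∧ q)) ∨ (q ∧ q)) = max(0, 0) = 0
  (((p → (p ∧ q)) ∨ (q ∧ q)) ∨ p) = max(0, 0.5) = 0.5
  (p → p): 0.5 ≤ 0.5, so result = 1
  (q ∧ (p → p)) = min(0, 1) = 0
  ((((p → (p ∧ q)) ∨ (q ∧ q)) ∨ p) ∨ (q ∧ (p → p))) = max(0.5, 0) = 0.5
Checking all 9 assignments confirms none give a value below 0.50.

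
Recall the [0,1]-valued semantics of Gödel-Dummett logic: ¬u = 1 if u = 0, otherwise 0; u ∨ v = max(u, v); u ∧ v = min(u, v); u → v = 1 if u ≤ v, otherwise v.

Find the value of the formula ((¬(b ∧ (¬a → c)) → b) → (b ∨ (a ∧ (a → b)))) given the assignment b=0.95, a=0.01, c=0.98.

0.95

¬a: Gödel ¬ of 0.01 = 0 (operand ≠ 0)
(¬a → c): 0 ≤ 0.98, so result = 1
(b ∧ (¬a → c)) = min(0.95, 1) = 0.95
¬(b ∧ (¬a → c)): Gödel ¬ of 0.95 = 0 (operand ≠ 0)
(¬(b ∧ (¬a → c)) → b): 0 ≤ 0.95, so result = 1
(a → b): 0.01 ≤ 0.95, so result = 1
(a ∧ (a → b)) = min(0.01, 1) = 0.01
(b ∨ (a ∧ (a → b))) = max(0.95, 0.01) = 0.95
((¬(b ∧ (¬a → c)) → b) → (b ∨ (a ∧ (a → b)))): 1 > 0.95, so result = 0.95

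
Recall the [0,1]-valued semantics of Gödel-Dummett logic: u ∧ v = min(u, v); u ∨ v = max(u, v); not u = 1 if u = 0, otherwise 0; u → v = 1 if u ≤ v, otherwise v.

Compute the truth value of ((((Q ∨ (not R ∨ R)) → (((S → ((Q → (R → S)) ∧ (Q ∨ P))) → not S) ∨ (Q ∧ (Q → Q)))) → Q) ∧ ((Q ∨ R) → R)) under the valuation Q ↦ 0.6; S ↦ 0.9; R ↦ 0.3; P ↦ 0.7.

not R: Gödel ¬ of 0.3 = 0 (operand ≠ 0)
(not R ∨ R) = max(0, 0.3) = 0.3
(Q ∨ (not R ∨ R)) = max(0.6, 0.3) = 0.6
(R → S): 0.3 ≤ 0.9, so result = 1
(Q → (R → S)): 0.6 ≤ 1, so result = 1
(Q ∨ P) = max(0.6, 0.7) = 0.7
((Q → (R → S)) ∧ (Q ∨ P)) = min(1, 0.7) = 0.7
(S → ((Q → (R → S)) ∧ (Q ∨ P))): 0.9 > 0.7, so result = 0.7
not S: Gödel ¬ of 0.9 = 0 (operand ≠ 0)
((S → ((Q → (R → S)) ∧ (Q ∨ P))) → not S): 0.7 > 0, so result = 0
(Q → Q): 0.6 ≤ 0.6, so result = 1
(Q ∧ (Q → Q)) = min(0.6, 1) = 0.6
(((S → ((Q → (R → S)) ∧ (Q ∨ P))) → not S) ∨ (Q ∧ (Q → Q))) = max(0, 0.6) = 0.6
((Q ∨ (not R ∨ R)) → (((S → ((Q → (R → S)) ∧ (Q ∨ P))) → not S) ∨ (Q ∧ (Q → Q)))): 0.6 ≤ 0.6, so result = 1
(((Q ∨ (not R ∨ R)) → (((S → ((Q → (R → S)) ∧ (Q ∨ P))) → not S) ∨ (Q ∧ (Q → Q)))) → Q): 1 > 0.6, so result = 0.6
(Q ∨ R) = max(0.6, 0.3) = 0.6
((Q ∨ R) → R): 0.6 > 0.3, so result = 0.3
((((Q ∨ (not R ∨ R)) → (((S → ((Q → (R → S)) ∧ (Q ∨ P))) → not S) ∨ (Q ∧ (Q → Q)))) → Q) ∧ ((Q ∨ R) → R)) = min(0.6, 0.3) = 0.3

0.30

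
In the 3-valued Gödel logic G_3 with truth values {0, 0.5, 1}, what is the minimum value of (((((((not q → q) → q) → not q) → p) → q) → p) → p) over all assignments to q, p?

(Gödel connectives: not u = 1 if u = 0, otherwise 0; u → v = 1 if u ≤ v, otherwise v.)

0.50

The minimum is attained at q = 0, p = 0.5:
  not q: Gödel ¬ of 0 = 1 (operand is 0)
  (not q → q): 1 > 0, so result = 0
  ((not q → q) → q): 0 ≤ 0, so result = 1
  not q: Gödel ¬ of 0 = 1 (operand is 0)
  (((not q → q) → q) → not q): 1 ≤ 1, so result = 1
  ((((not q → q) → q) → not q) → p): 1 > 0.5, so result = 0.5
  (((((not q → q) → q) → not q) → p) → q): 0.5 > 0, so result = 0
  ((((((not q → q) → q) → not q) → p) → q) → p): 0 ≤ 0.5, so result = 1
  (((((((not q → q) → q) → not q) → p) → q) → p) → p): 1 > 0.5, so result = 0.5
Checking all 9 assignments confirms none give a value below 0.50.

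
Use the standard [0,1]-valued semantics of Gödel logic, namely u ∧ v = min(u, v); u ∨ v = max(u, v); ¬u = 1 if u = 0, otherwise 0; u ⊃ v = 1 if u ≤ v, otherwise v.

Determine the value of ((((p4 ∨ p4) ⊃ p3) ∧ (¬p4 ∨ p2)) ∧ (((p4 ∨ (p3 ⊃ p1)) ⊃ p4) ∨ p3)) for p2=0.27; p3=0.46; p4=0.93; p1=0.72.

(p4 ∨ p4) = max(0.93, 0.93) = 0.93
((p4 ∨ p4) ⊃ p3): 0.93 > 0.46, so result = 0.46
¬p4: Gödel ¬ of 0.93 = 0 (operand ≠ 0)
(¬p4 ∨ p2) = max(0, 0.27) = 0.27
(((p4 ∨ p4) ⊃ p3) ∧ (¬p4 ∨ p2)) = min(0.46, 0.27) = 0.27
(p3 ⊃ p1): 0.46 ≤ 0.72, so result = 1
(p4 ∨ (p3 ⊃ p1)) = max(0.93, 1) = 1
((p4 ∨ (p3 ⊃ p1)) ⊃ p4): 1 > 0.93, so result = 0.93
(((p4 ∨ (p3 ⊃ p1)) ⊃ p4) ∨ p3) = max(0.93, 0.46) = 0.93
((((p4 ∨ p4) ⊃ p3) ∧ (¬p4 ∨ p2)) ∧ (((p4 ∨ (p3 ⊃ p1)) ⊃ p4) ∨ p3)) = min(0.27, 0.93) = 0.27

0.27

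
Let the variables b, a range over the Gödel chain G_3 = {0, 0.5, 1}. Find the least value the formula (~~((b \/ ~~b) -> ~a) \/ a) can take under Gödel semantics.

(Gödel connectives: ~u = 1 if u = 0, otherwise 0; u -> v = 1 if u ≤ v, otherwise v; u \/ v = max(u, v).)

0.50

The minimum is attained at b = 0.5, a = 0.5:
  ~b: Gödel ¬ of 0.5 = 0 (operand ≠ 0)
  ~~b: Gödel ¬ of 0 = 1 (operand is 0)
  (b \/ ~~b) = max(0.5, 1) = 1
  ~a: Gödel ¬ of 0.5 = 0 (operand ≠ 0)
  ((b \/ ~~b) -> ~a): 1 > 0, so result = 0
  ~((b \/ ~~b) -> ~a): Gödel ¬ of 0 = 1 (operand is 0)
  ~~((b \/ ~~b) -> ~a): Gödel ¬ of 1 = 0 (operand ≠ 0)
  (~~((b \/ ~~b) -> ~a) \/ a) = max(0, 0.5) = 0.5
Checking all 9 assignments confirms none give a value below 0.50.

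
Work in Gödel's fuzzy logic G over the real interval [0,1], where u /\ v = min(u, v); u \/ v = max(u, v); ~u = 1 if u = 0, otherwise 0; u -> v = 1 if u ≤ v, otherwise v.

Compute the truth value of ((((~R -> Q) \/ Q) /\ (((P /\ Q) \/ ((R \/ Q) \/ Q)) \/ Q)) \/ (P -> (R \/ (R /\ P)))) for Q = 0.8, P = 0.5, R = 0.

~R: Gödel ¬ of 0 = 1 (operand is 0)
(~R -> Q): 1 > 0.8, so result = 0.8
((~R -> Q) \/ Q) = max(0.8, 0.8) = 0.8
(P /\ Q) = min(0.5, 0.8) = 0.5
(R \/ Q) = max(0, 0.8) = 0.8
((R \/ Q) \/ Q) = max(0.8, 0.8) = 0.8
((P /\ Q) \/ ((R \/ Q) \/ Q)) = max(0.5, 0.8) = 0.8
(((P /\ Q) \/ ((R \/ Q) \/ Q)) \/ Q) = max(0.8, 0.8) = 0.8
(((~R -> Q) \/ Q) /\ (((P /\ Q) \/ ((R \/ Q) \/ Q)) \/ Q)) = min(0.8, 0.8) = 0.8
(R /\ P) = min(0, 0.5) = 0
(R \/ (R /\ P)) = max(0, 0) = 0
(P -> (R \/ (R /\ P))): 0.5 > 0, so result = 0
((((~R -> Q) \/ Q) /\ (((P /\ Q) \/ ((R \/ Q) \/ Q)) \/ Q)) \/ (P -> (R \/ (R /\ P)))) = max(0.8, 0) = 0.8

0.80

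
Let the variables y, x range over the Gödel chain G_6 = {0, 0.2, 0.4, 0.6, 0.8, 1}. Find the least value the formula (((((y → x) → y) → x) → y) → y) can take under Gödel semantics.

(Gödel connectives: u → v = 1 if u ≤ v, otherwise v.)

0.20

The minimum is attained at y = 0.2, x = 0:
  (y → x): 0.2 > 0, so result = 0
  ((y → x) → y): 0 ≤ 0.2, so result = 1
  (((y → x) → y) → x): 1 > 0, so result = 0
  ((((y → x) → y) → x) → y): 0 ≤ 0.2, so result = 1
  (((((y → x) → y) → x) → y) → y): 1 > 0.2, so result = 0.2
Checking all 36 assignments confirms none give a value below 0.20.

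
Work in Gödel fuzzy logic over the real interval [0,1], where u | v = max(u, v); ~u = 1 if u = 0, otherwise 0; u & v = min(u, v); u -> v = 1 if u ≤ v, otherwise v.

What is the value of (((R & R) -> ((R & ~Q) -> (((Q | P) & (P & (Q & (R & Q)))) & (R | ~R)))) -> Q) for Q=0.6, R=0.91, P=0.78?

0.60

(R & R) = min(0.91, 0.91) = 0.91
~Q: Gödel ¬ of 0.6 = 0 (operand ≠ 0)
(R & ~Q) = min(0.91, 0) = 0
(Q | P) = max(0.6, 0.78) = 0.78
(R & Q) = min(0.91, 0.6) = 0.6
(Q & (R & Q)) = min(0.6, 0.6) = 0.6
(P & (Q & (R & Q))) = min(0.78, 0.6) = 0.6
((Q | P) & (P & (Q & (R & Q)))) = min(0.78, 0.6) = 0.6
~R: Gödel ¬ of 0.91 = 0 (operand ≠ 0)
(R | ~R) = max(0.91, 0) = 0.91
(((Q | P) & (P & (Q & (R & Q)))) & (R | ~R)) = min(0.6, 0.91) = 0.6
((R & ~Q) -> (((Q | P) & (P & (Q & (R & Q)))) & (R | ~R))): 0 ≤ 0.6, so result = 1
((R & R) -> ((R & ~Q) -> (((Q | P) & (P & (Q & (R & Q)))) & (R | ~R)))): 0.91 ≤ 1, so result = 1
(((R & R) -> ((R & ~Q) -> (((Q | P) & (P & (Q & (R & Q)))) & (R | ~R)))) -> Q): 1 > 0.6, so result = 0.6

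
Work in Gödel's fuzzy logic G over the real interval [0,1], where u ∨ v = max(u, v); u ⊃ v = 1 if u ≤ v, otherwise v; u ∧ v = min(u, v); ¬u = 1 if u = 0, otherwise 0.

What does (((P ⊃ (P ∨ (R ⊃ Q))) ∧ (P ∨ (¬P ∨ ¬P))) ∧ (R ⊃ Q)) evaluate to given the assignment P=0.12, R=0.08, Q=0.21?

0.12

(R ⊃ Q): 0.08 ≤ 0.21, so result = 1
(P ∨ (R ⊃ Q)) = max(0.12, 1) = 1
(P ⊃ (P ∨ (R ⊃ Q))): 0.12 ≤ 1, so result = 1
¬P: Gödel ¬ of 0.12 = 0 (operand ≠ 0)
¬P: Gödel ¬ of 0.12 = 0 (operand ≠ 0)
(¬P ∨ ¬P) = max(0, 0) = 0
(P ∨ (¬P ∨ ¬P)) = max(0.12, 0) = 0.12
((P ⊃ (P ∨ (R ⊃ Q))) ∧ (P ∨ (¬P ∨ ¬P))) = min(1, 0.12) = 0.12
(R ⊃ Q): 0.08 ≤ 0.21, so result = 1
(((P ⊃ (P ∨ (R ⊃ Q))) ∧ (P ∨ (¬P ∨ ¬P))) ∧ (R ⊃ Q)) = min(0.12, 1) = 0.12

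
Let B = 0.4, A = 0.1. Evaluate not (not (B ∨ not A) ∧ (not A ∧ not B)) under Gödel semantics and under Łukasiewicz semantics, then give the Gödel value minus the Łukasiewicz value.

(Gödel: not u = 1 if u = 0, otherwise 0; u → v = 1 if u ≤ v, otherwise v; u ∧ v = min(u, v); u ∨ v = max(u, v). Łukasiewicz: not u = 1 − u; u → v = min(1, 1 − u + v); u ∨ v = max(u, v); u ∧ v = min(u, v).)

Gödel evaluation:
  not A: Gödel ¬ of 0.1 = 0 (operand ≠ 0)
  (B ∨ not A) = max(0.4, 0) = 0.4
  not (B ∨ not A): Gödel ¬ of 0.4 = 0 (operand ≠ 0)
  not A: Gödel ¬ of 0.1 = 0 (operand ≠ 0)
  not B: Gödel ¬ of 0.4 = 0 (operand ≠ 0)
  (not A ∧ not B) = min(0, 0) = 0
  (not (B ∨ not A) ∧ (not A ∧ not B)) = min(0, 0) = 0
  not (not (B ∨ not A) ∧ (not A ∧ not B)): Gödel ¬ of 0 = 1 (operand is 0)
  Gödel value = 1
Łukasiewicz evaluation:
  not A: Łukasiewicz ¬ gives 1 − 0.1 = 0.9
  (B ∨ not A) = max(0.4, 0.9) = 0.9
  not (B ∨ not A): Łukasiewicz ¬ gives 1 − 0.9 = 0.1
  not A: Łukasiewicz ¬ gives 1 − 0.1 = 0.9
  not B: Łukasiewicz ¬ gives 1 − 0.4 = 0.6
  (not A ∧ not B) = min(0.9, 0.6) = 0.6
  (not (B ∨ not A) ∧ (not A ∧ not B)) = min(0.1, 0.6) = 0.1
  not (not (B ∨ not A) ∧ (not A ∧ not B)): Łukasiewicz ¬ gives 1 − 0.1 = 0.9
  Łukasiewicz value = 0.9
Difference: 1 − 0.9 = 0.10

0.10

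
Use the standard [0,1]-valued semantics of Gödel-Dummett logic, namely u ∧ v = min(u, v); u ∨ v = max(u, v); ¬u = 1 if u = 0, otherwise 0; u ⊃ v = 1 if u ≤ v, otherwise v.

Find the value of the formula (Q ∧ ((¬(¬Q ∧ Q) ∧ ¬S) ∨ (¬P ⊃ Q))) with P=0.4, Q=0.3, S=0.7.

0.30

¬Q: Gödel ¬ of 0.3 = 0 (operand ≠ 0)
(¬Q ∧ Q) = min(0, 0.3) = 0
¬(¬Q ∧ Q): Gödel ¬ of 0 = 1 (operand is 0)
¬S: Gödel ¬ of 0.7 = 0 (operand ≠ 0)
(¬(¬Q ∧ Q) ∧ ¬S) = min(1, 0) = 0
¬P: Gödel ¬ of 0.4 = 0 (operand ≠ 0)
(¬P ⊃ Q): 0 ≤ 0.3, so result = 1
((¬(¬Q ∧ Q) ∧ ¬S) ∨ (¬P ⊃ Q)) = max(0, 1) = 1
(Q ∧ ((¬(¬Q ∧ Q) ∧ ¬S) ∨ (¬P ⊃ Q))) = min(0.3, 1) = 0.3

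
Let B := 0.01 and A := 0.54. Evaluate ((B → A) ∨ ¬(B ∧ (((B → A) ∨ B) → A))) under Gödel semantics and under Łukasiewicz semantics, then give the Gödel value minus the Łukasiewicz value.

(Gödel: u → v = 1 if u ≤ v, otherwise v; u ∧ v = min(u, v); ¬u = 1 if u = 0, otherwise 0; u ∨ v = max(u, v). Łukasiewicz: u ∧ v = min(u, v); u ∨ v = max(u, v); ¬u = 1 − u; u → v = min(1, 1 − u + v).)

0.00

Gödel evaluation:
  (B → A): 0.01 ≤ 0.54, so result = 1
  (B → A): 0.01 ≤ 0.54, so result = 1
  ((B → A) ∨ B) = max(1, 0.01) = 1
  (((B → A) ∨ B) → A): 1 > 0.54, so result = 0.54
  (B ∧ (((B → A) ∨ B) → A)) = min(0.01, 0.54) = 0.01
  ¬(B ∧ (((B → A) ∨ B) → A)): Gödel ¬ of 0.01 = 0 (operand ≠ 0)
  ((B → A) ∨ ¬(B ∧ (((B → A) ∨ B) → A))) = max(1, 0) = 1
  Gödel value = 1
Łukasiewicz evaluation:
  (B → A): min(1, 1 − 0.01 + 0.54) = 1
  (B → A): min(1, 1 − 0.01 + 0.54) = 1
  ((B → A) ∨ B) = max(1, 0.01) = 1
  (((B → A) ∨ B) → A): min(1, 1 − 1 + 0.54) = 0.54
  (B ∧ (((B → A) ∨ B) → A)) = min(0.01, 0.54) = 0.01
  ¬(B ∧ (((B → A) ∨ B) → A)): Łukasiewicz ¬ gives 1 − 0.01 = 0.99
  ((B → A) ∨ ¬(B ∧ (((B → A) ∨ B) → A))) = max(1, 0.99) = 1
  Łukasiewicz value = 1
Difference: 1 − 1 = 0.00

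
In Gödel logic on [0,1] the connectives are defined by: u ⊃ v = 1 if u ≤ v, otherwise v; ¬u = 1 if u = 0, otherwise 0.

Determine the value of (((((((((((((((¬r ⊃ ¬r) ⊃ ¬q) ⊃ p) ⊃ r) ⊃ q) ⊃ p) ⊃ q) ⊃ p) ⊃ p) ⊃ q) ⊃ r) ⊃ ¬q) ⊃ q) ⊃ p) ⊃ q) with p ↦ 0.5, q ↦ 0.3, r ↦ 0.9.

¬r: Gödel ¬ of 0.9 = 0 (operand ≠ 0)
¬r: Gödel ¬ of 0.9 = 0 (operand ≠ 0)
(¬r ⊃ ¬r): 0 ≤ 0, so result = 1
¬q: Gödel ¬ of 0.3 = 0 (operand ≠ 0)
((¬r ⊃ ¬r) ⊃ ¬q): 1 > 0, so result = 0
(((¬r ⊃ ¬r) ⊃ ¬q) ⊃ p): 0 ≤ 0.5, so result = 1
((((¬r ⊃ ¬r) ⊃ ¬q) ⊃ p) ⊃ r): 1 > 0.9, so result = 0.9
(((((¬r ⊃ ¬r) ⊃ ¬q) ⊃ p) ⊃ r) ⊃ q): 0.9 > 0.3, so result = 0.3
((((((¬r ⊃ ¬r) ⊃ ¬q) ⊃ p) ⊃ r) ⊃ q) ⊃ p): 0.3 ≤ 0.5, so result = 1
(((((((¬r ⊃ ¬r) ⊃ ¬q) ⊃ p) ⊃ r) ⊃ q) ⊃ p) ⊃ q): 1 > 0.3, so result = 0.3
((((((((¬r ⊃ ¬r) ⊃ ¬q) ⊃ p) ⊃ r) ⊃ q) ⊃ p) ⊃ q) ⊃ p): 0.3 ≤ 0.5, so result = 1
(((((((((¬r ⊃ ¬r) ⊃ ¬q) ⊃ p) ⊃ r) ⊃ q) ⊃ p) ⊃ q) ⊃ p) ⊃ p): 1 > 0.5, so result = 0.5
((((((((((¬r ⊃ ¬r) ⊃ ¬q) ⊃ p) ⊃ r) ⊃ q) ⊃ p) ⊃ q) ⊃ p) ⊃ p) ⊃ q): 0.5 > 0.3, so result = 0.3
(((((((((((¬r ⊃ ¬r) ⊃ ¬q) ⊃ p) ⊃ r) ⊃ q) ⊃ p) ⊃ q) ⊃ p) ⊃ p) ⊃ q) ⊃ r): 0.3 ≤ 0.9, so result = 1
¬q: Gödel ¬ of 0.3 = 0 (operand ≠ 0)
((((((((((((¬r ⊃ ¬r) ⊃ ¬q) ⊃ p) ⊃ r) ⊃ q) ⊃ p) ⊃ q) ⊃ p) ⊃ p) ⊃ q) ⊃ r) ⊃ ¬q): 1 > 0, so result = 0
(((((((((((((¬r ⊃ ¬r) ⊃ ¬q) ⊃ p) ⊃ r) ⊃ q) ⊃ p) ⊃ q) ⊃ p) ⊃ p) ⊃ q) ⊃ r) ⊃ ¬q) ⊃ q): 0 ≤ 0.3, so result = 1
((((((((((((((¬r ⊃ ¬r) ⊃ ¬q) ⊃ p) ⊃ r) ⊃ q) ⊃ p) ⊃ q) ⊃ p) ⊃ p) ⊃ q) ⊃ r) ⊃ ¬q) ⊃ q) ⊃ p): 1 > 0.5, so result = 0.5
(((((((((((((((¬r ⊃ ¬r) ⊃ ¬q) ⊃ p) ⊃ r) ⊃ q) ⊃ p) ⊃ q) ⊃ p) ⊃ p) ⊃ q) ⊃ r) ⊃ ¬q) ⊃ q) ⊃ p) ⊃ q): 0.5 > 0.3, so result = 0.3

0.30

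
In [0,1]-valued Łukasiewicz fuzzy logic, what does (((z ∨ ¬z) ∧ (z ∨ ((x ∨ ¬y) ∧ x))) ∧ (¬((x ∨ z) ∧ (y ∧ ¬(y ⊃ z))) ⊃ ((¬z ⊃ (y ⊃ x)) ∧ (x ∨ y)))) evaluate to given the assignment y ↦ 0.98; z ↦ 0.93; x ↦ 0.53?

¬z: Łukasiewicz ¬ gives 1 − 0.93 = 0.07
(z ∨ ¬z) = max(0.93, 0.07) = 0.93
¬y: Łukasiewicz ¬ gives 1 − 0.98 = 0.02
(x ∨ ¬y) = max(0.53, 0.02) = 0.53
((x ∨ ¬y) ∧ x) = min(0.53, 0.53) = 0.53
(z ∨ ((x ∨ ¬y) ∧ x)) = max(0.93, 0.53) = 0.93
((z ∨ ¬z) ∧ (z ∨ ((x ∨ ¬y) ∧ x))) = min(0.93, 0.93) = 0.93
(x ∨ z) = max(0.53, 0.93) = 0.93
(y ⊃ z): min(1, 1 − 0.98 + 0.93) = 0.95
¬(y ⊃ z): Łukasiewicz ¬ gives 1 − 0.95 = 0.05
(y ∧ ¬(y ⊃ z)) = min(0.98, 0.05) = 0.05
((x ∨ z) ∧ (y ∧ ¬(y ⊃ z))) = min(0.93, 0.05) = 0.05
¬((x ∨ z) ∧ (y ∧ ¬(y ⊃ z))): Łukasiewicz ¬ gives 1 − 0.05 = 0.95
¬z: Łukasiewicz ¬ gives 1 − 0.93 = 0.07
(y ⊃ x): min(1, 1 − 0.98 + 0.53) = 0.55
(¬z ⊃ (y ⊃ x)): min(1, 1 − 0.07 + 0.55) = 1
(x ∨ y) = max(0.53, 0.98) = 0.98
((¬z ⊃ (y ⊃ x)) ∧ (x ∨ y)) = min(1, 0.98) = 0.98
(¬((x ∨ z) ∧ (y ∧ ¬(y ⊃ z))) ⊃ ((¬z ⊃ (y ⊃ x)) ∧ (x ∨ y))): min(1, 1 − 0.95 + 0.98) = 1
(((z ∨ ¬z) ∧ (z ∨ ((x ∨ ¬y) ∧ x))) ∧ (¬((x ∨ z) ∧ (y ∧ ¬(y ⊃ z))) ⊃ ((¬z ⊃ (y ⊃ x)) ∧ (x ∨ y)))) = min(0.93, 1) = 0.93

0.93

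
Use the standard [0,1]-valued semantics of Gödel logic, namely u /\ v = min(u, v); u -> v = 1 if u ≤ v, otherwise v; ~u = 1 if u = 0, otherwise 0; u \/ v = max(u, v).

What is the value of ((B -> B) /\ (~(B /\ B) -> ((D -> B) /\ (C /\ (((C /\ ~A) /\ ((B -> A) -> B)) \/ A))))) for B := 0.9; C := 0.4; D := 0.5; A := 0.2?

1.00

(B -> B): 0.9 ≤ 0.9, so result = 1
(B /\ B) = min(0.9, 0.9) = 0.9
~(B /\ B): Gödel ¬ of 0.9 = 0 (operand ≠ 0)
(D -> B): 0.5 ≤ 0.9, so result = 1
~A: Gödel ¬ of 0.2 = 0 (operand ≠ 0)
(C /\ ~A) = min(0.4, 0) = 0
(B -> A): 0.9 > 0.2, so result = 0.2
((B -> A) -> B): 0.2 ≤ 0.9, so result = 1
((C /\ ~A) /\ ((B -> A) -> B)) = min(0, 1) = 0
(((C /\ ~A) /\ ((B -> A) -> B)) \/ A) = max(0, 0.2) = 0.2
(C /\ (((C /\ ~A) /\ ((B -> A) -> B)) \/ A)) = min(0.4, 0.2) = 0.2
((D -> B) /\ (C /\ (((C /\ ~A) /\ ((B -> A) -> B)) \/ A))) = min(1, 0.2) = 0.2
(~(B /\ B) -> ((D -> B) /\ (C /\ (((C /\ ~A) /\ ((B -> A) -> B)) \/ A)))): 0 ≤ 0.2, so result = 1
((B -> B) /\ (~(B /\ B) -> ((D -> B) /\ (C /\ (((C /\ ~A) /\ ((B -> A) -> B)) \/ A))))) = min(1, 1) = 1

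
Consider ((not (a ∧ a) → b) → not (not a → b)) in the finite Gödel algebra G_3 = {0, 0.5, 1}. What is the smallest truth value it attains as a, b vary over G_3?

0.00

The minimum is attained at a = 0, b = 0.5:
  (a ∧ a) = min(0, 0) = 0
  not (a ∧ a): Gödel ¬ of 0 = 1 (operand is 0)
  (not (a ∧ a) → b): 1 > 0.5, so result = 0.5
  not a: Gödel ¬ of 0 = 1 (operand is 0)
  (not a → b): 1 > 0.5, so result = 0.5
  not (not a → b): Gödel ¬ of 0.5 = 0 (operand ≠ 0)
  ((not (a ∧ a) → b) → not (not a → b)): 0.5 > 0, so result = 0
Checking all 9 assignments confirms none give a value below 0.00.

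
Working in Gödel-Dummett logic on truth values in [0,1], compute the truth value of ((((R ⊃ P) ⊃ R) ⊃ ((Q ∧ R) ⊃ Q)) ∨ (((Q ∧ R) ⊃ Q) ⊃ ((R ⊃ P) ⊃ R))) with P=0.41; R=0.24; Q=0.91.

1.00

(R ⊃ P): 0.24 ≤ 0.41, so result = 1
((R ⊃ P) ⊃ R): 1 > 0.24, so result = 0.24
(Q ∧ R) = min(0.91, 0.24) = 0.24
((Q ∧ R) ⊃ Q): 0.24 ≤ 0.91, so result = 1
(((R ⊃ P) ⊃ R) ⊃ ((Q ∧ R) ⊃ Q)): 0.24 ≤ 1, so result = 1
(Q ∧ R) = min(0.91, 0.24) = 0.24
((Q ∧ R) ⊃ Q): 0.24 ≤ 0.91, so result = 1
(R ⊃ P): 0.24 ≤ 0.41, so result = 1
((R ⊃ P) ⊃ R): 1 > 0.24, so result = 0.24
(((Q ∧ R) ⊃ Q) ⊃ ((R ⊃ P) ⊃ R)): 1 > 0.24, so result = 0.24
((((R ⊃ P) ⊃ R) ⊃ ((Q ∧ R) ⊃ Q)) ∨ (((Q ∧ R) ⊃ Q) ⊃ ((R ⊃ P) ⊃ R))) = max(1, 0.24) = 1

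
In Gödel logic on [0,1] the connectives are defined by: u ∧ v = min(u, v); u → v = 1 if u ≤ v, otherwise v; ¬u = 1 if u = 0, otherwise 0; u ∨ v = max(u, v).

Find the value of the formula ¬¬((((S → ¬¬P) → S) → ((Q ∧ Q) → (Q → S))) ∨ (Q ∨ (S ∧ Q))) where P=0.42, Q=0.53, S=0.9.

¬P: Gödel ¬ of 0.42 = 0 (operand ≠ 0)
¬¬P: Gödel ¬ of 0 = 1 (operand is 0)
(S → ¬¬P): 0.9 ≤ 1, so result = 1
((S → ¬¬P) → S): 1 > 0.9, so result = 0.9
(Q ∧ Q) = min(0.53, 0.53) = 0.53
(Q → S): 0.53 ≤ 0.9, so result = 1
((Q ∧ Q) → (Q → S)): 0.53 ≤ 1, so result = 1
(((S → ¬¬P) → S) → ((Q ∧ Q) → (Q → S))): 0.9 ≤ 1, so result = 1
(S ∧ Q) = min(0.9, 0.53) = 0.53
(Q ∨ (S ∧ Q)) = max(0.53, 0.53) = 0.53
((((S → ¬¬P) → S) → ((Q ∧ Q) → (Q → S))) ∨ (Q ∨ (S ∧ Q))) = max(1, 0.53) = 1
¬((((S → ¬¬P) → S) → ((Q ∧ Q) → (Q → S))) ∨ (Q ∨ (S ∧ Q))): Gödel ¬ of 1 = 0 (operand ≠ 0)
¬¬((((S → ¬¬P) → S) → ((Q ∧ Q) → (Q → S))) ∨ (Q ∨ (S ∧ Q))): Gödel ¬ of 0 = 1 (operand is 0)

1.00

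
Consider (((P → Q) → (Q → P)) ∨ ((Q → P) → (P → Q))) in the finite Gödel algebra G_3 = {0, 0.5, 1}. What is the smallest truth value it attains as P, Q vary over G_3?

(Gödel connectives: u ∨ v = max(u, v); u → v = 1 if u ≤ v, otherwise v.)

1.00

Every assignment gives 1. For instance at P = 0, Q = 0:
  (P → Q): 0 ≤ 0, so result = 1
  (Q → P): 0 ≤ 0, so result = 1
  ((P → Q) → (Q → P)): 1 ≤ 1, so result = 1
  (Q → P): 0 ≤ 0, so result = 1
  (P → Q): 0 ≤ 0, so result = 1
  ((Q → P) → (P → Q)): 1 ≤ 1, so result = 1
  (((P → Q) → (Q → P)) ∨ ((Q → P) → (P → Q))) = max(1, 1) = 1
All 9 assignments give value 1 — the formula is a G_3-tautology.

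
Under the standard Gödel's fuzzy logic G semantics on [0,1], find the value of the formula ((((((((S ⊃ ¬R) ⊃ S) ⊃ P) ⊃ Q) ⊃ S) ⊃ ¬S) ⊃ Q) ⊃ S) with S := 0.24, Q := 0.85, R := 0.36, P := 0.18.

¬R: Gödel ¬ of 0.36 = 0 (operand ≠ 0)
(S ⊃ ¬R): 0.24 > 0, so result = 0
((S ⊃ ¬R) ⊃ S): 0 ≤ 0.24, so result = 1
(((S ⊃ ¬R) ⊃ S) ⊃ P): 1 > 0.18, so result = 0.18
((((S ⊃ ¬R) ⊃ S) ⊃ P) ⊃ Q): 0.18 ≤ 0.85, so result = 1
(((((S ⊃ ¬R) ⊃ S) ⊃ P) ⊃ Q) ⊃ S): 1 > 0.24, so result = 0.24
¬S: Gödel ¬ of 0.24 = 0 (operand ≠ 0)
((((((S ⊃ ¬R) ⊃ S) ⊃ P) ⊃ Q) ⊃ S) ⊃ ¬S): 0.24 > 0, so result = 0
(((((((S ⊃ ¬R) ⊃ S) ⊃ P) ⊃ Q) ⊃ S) ⊃ ¬S) ⊃ Q): 0 ≤ 0.85, so result = 1
((((((((S ⊃ ¬R) ⊃ S) ⊃ P) ⊃ Q) ⊃ S) ⊃ ¬S) ⊃ Q) ⊃ S): 1 > 0.24, so result = 0.24

0.24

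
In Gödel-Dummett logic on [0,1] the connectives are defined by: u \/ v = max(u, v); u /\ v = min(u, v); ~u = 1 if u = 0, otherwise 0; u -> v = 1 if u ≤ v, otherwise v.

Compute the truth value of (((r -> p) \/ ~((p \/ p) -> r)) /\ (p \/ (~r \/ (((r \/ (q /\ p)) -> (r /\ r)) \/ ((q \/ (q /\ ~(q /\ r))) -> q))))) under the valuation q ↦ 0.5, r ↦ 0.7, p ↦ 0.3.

0.30

(r -> p): 0.7 > 0.3, so result = 0.3
(p \/ p) = max(0.3, 0.3) = 0.3
((p \/ p) -> r): 0.3 ≤ 0.7, so result = 1
~((p \/ p) -> r): Gödel ¬ of 1 = 0 (operand ≠ 0)
((r -> p) \/ ~((p \/ p) -> r)) = max(0.3, 0) = 0.3
~r: Gödel ¬ of 0.7 = 0 (operand ≠ 0)
(q /\ p) = min(0.5, 0.3) = 0.3
(r \/ (q /\ p)) = max(0.7, 0.3) = 0.7
(r /\ r) = min(0.7, 0.7) = 0.7
((r \/ (q /\ p)) -> (r /\ r)): 0.7 ≤ 0.7, so result = 1
(q /\ r) = min(0.5, 0.7) = 0.5
~(q /\ r): Gödel ¬ of 0.5 = 0 (operand ≠ 0)
(q /\ ~(q /\ r)) = min(0.5, 0) = 0
(q \/ (q /\ ~(q /\ r))) = max(0.5, 0) = 0.5
((q \/ (q /\ ~(q /\ r))) -> q): 0.5 ≤ 0.5, so result = 1
(((r \/ (q /\ p)) -> (r /\ r)) \/ ((q \/ (q /\ ~(q /\ r))) -> q)) = max(1, 1) = 1
(~r \/ (((r \/ (q /\ p)) -> (r /\ r)) \/ ((q \/ (q /\ ~(q /\ r))) -> q))) = max(0, 1) = 1
(p \/ (~r \/ (((r \/ (q /\ p)) -> (r /\ r)) \/ ((q \/ (q /\ ~(q /\ r))) -> q)))) = max(0.3, 1) = 1
(((r -> p) \/ ~((p \/ p) -> r)) /\ (p \/ (~r \/ (((r \/ (q /\ p)) -> (r /\ r)) \/ ((q \/ (q /\ ~(q /\ r))) -> q))))) = min(0.3, 1) = 0.3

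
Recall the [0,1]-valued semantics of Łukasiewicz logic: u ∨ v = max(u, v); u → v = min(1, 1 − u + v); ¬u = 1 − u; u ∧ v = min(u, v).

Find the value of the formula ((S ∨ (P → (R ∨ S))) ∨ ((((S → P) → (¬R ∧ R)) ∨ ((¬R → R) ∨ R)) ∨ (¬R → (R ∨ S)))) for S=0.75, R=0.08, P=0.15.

1.00

(R ∨ S) = max(0.08, 0.75) = 0.75
(P → (R ∨ S)): min(1, 1 − 0.15 + 0.75) = 1
(S ∨ (P → (R ∨ S))) = max(0.75, 1) = 1
(S → P): min(1, 1 − 0.75 + 0.15) = 0.4
¬R: Łukasiewicz ¬ gives 1 − 0.08 = 0.92
(¬R ∧ R) = min(0.92, 0.08) = 0.08
((S → P) → (¬R ∧ R)): min(1, 1 − 0.4 + 0.08) = 0.68
¬R: Łukasiewicz ¬ gives 1 − 0.08 = 0.92
(¬R → R): min(1, 1 − 0.92 + 0.08) = 0.16
((¬R → R) ∨ R) = max(0.16, 0.08) = 0.16
(((S → P) → (¬R ∧ R)) ∨ ((¬R → R) ∨ R)) = max(0.68, 0.16) = 0.68
¬R: Łukasiewicz ¬ gives 1 − 0.08 = 0.92
(R ∨ S) = max(0.08, 0.75) = 0.75
(¬R → (R ∨ S)): min(1, 1 − 0.92 + 0.75) = 0.83
((((S → P) → (¬R ∧ R)) ∨ ((¬R → R) ∨ R)) ∨ (¬R → (R ∨ S))) = max(0.68, 0.83) = 0.83
((S ∨ (P → (R ∨ S))) ∨ ((((S → P) → (¬R ∧ R)) ∨ ((¬R → R) ∨ R)) ∨ (¬R → (R ∨ S)))) = max(1, 0.83) = 1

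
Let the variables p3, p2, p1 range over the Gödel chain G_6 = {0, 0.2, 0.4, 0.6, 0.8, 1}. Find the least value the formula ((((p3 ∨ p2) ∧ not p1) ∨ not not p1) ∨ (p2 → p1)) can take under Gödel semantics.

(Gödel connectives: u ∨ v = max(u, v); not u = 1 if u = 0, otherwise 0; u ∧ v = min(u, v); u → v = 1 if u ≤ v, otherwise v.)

0.20

The minimum is attained at p3 = 0, p2 = 0.2, p1 = 0:
  (p3 ∨ p2) = max(0, 0.2) = 0.2
  not p1: Gödel ¬ of 0 = 1 (operand is 0)
  ((p3 ∨ p2) ∧ not p1) = min(0.2, 1) = 0.2
  not p1: Gödel ¬ of 0 = 1 (operand is 0)
  not not p1: Gödel ¬ of 1 = 0 (operand ≠ 0)
  (((p3 ∨ p2) ∧ not p1) ∨ not not p1) = max(0.2, 0) = 0.2
  (p2 → p1): 0.2 > 0, so result = 0
  ((((p3 ∨ p2) ∧ not p1) ∨ not not p1) ∨ (p2 → p1)) = max(0.2, 0) = 0.2
Checking all 216 assignments confirms none give a value below 0.20.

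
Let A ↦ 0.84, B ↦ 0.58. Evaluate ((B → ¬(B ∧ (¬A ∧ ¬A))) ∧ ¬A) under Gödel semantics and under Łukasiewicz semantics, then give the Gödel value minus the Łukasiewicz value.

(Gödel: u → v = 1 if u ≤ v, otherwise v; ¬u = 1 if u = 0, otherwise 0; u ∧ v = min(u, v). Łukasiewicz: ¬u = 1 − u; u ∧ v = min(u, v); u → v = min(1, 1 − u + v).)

-0.16

Gödel evaluation:
  ¬A: Gödel ¬ of 0.84 = 0 (operand ≠ 0)
  ¬A: Gödel ¬ of 0.84 = 0 (operand ≠ 0)
  (¬A ∧ ¬A) = min(0, 0) = 0
  (B ∧ (¬A ∧ ¬A)) = min(0.58, 0) = 0
  ¬(B ∧ (¬A ∧ ¬A)): Gödel ¬ of 0 = 1 (operand is 0)
  (B → ¬(B ∧ (¬A ∧ ¬A))): 0.58 ≤ 1, so result = 1
  ¬A: Gödel ¬ of 0.84 = 0 (operand ≠ 0)
  ((B → ¬(B ∧ (¬A ∧ ¬A))) ∧ ¬A) = min(1, 0) = 0
  Gödel value = 0
Łukasiewicz evaluation:
  ¬A: Łukasiewicz ¬ gives 1 − 0.84 = 0.16
  ¬A: Łukasiewicz ¬ gives 1 − 0.84 = 0.16
  (¬A ∧ ¬A) = min(0.16, 0.16) = 0.16
  (B ∧ (¬A ∧ ¬A)) = min(0.58, 0.16) = 0.16
  ¬(B ∧ (¬A ∧ ¬A)): Łukasiewicz ¬ gives 1 − 0.16 = 0.84
  (B → ¬(B ∧ (¬A ∧ ¬A))): min(1, 1 − 0.58 + 0.84) = 1
  ¬A: Łukasiewicz ¬ gives 1 − 0.84 = 0.16
  ((B → ¬(B ∧ (¬A ∧ ¬A))) ∧ ¬A) = min(1, 0.16) = 0.16
  Łukasiewicz value = 0.16
Difference: 0 − 0.16 = -0.16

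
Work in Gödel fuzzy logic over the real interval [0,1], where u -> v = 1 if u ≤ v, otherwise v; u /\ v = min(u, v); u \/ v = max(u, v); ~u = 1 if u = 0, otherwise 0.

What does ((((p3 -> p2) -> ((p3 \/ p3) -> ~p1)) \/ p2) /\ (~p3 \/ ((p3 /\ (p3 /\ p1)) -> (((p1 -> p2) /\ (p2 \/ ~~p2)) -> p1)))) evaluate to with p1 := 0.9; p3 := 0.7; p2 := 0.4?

0.40

(p3 -> p2): 0.7 > 0.4, so result = 0.4
(p3 \/ p3) = max(0.7, 0.7) = 0.7
~p1: Gödel ¬ of 0.9 = 0 (operand ≠ 0)
((p3 \/ p3) -> ~p1): 0.7 > 0, so result = 0
((p3 -> p2) -> ((p3 \/ p3) -> ~p1)): 0.4 > 0, so result = 0
(((p3 -> p2) -> ((p3 \/ p3) -> ~p1)) \/ p2) = max(0, 0.4) = 0.4
~p3: Gödel ¬ of 0.7 = 0 (operand ≠ 0)
(p3 /\ p1) = min(0.7, 0.9) = 0.7
(p3 /\ (p3 /\ p1)) = min(0.7, 0.7) = 0.7
(p1 -> p2): 0.9 > 0.4, so result = 0.4
~p2: Gödel ¬ of 0.4 = 0 (operand ≠ 0)
~~p2: Gödel ¬ of 0 = 1 (operand is 0)
(p2 \/ ~~p2) = max(0.4, 1) = 1
((p1 -> p2) /\ (p2 \/ ~~p2)) = min(0.4, 1) = 0.4
(((p1 -> p2) /\ (p2 \/ ~~p2)) -> p1): 0.4 ≤ 0.9, so result = 1
((p3 /\ (p3 /\ p1)) -> (((p1 -> p2) /\ (p2 \/ ~~p2)) -> p1)): 0.7 ≤ 1, so result = 1
(~p3 \/ ((p3 /\ (p3 /\ p1)) -> (((p1 -> p2) /\ (p2 \/ ~~p2)) -> p1))) = max(0, 1) = 1
((((p3 -> p2) -> ((p3 \/ p3) -> ~p1)) \/ p2) /\ (~p3 \/ ((p3 /\ (p3 /\ p1)) -> (((p1 -> p2) /\ (p2 \/ ~~p2)) -> p1)))) = min(0.4, 1) = 0.4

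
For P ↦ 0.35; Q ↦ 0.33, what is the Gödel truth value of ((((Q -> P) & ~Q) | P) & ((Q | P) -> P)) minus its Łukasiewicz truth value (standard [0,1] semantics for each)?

-0.32

Gödel evaluation:
  (Q -> P): 0.33 ≤ 0.35, so result = 1
  ~Q: Gödel ¬ of 0.33 = 0 (operand ≠ 0)
  ((Q -> P) & ~Q) = min(1, 0) = 0
  (((Q -> P) & ~Q) | P) = max(0, 0.35) = 0.35
  (Q | P) = max(0.33, 0.35) = 0.35
  ((Q | P) -> P): 0.35 ≤ 0.35, so result = 1
  ((((Q -> P) & ~Q) | P) & ((Q | P) -> P)) = min(0.35, 1) = 0.35
  Gödel value = 0.35
Łukasiewicz evaluation:
  (Q -> P): min(1, 1 − 0.33 + 0.35) = 1
  ~Q: Łukasiewicz ¬ gives 1 − 0.33 = 0.67
  ((Q -> P) & ~Q) = min(1, 0.67) = 0.67
  (((Q -> P) & ~Q) | P) = max(0.67, 0.35) = 0.67
  (Q | P) = max(0.33, 0.35) = 0.35
  ((Q | P) -> P): min(1, 1 − 0.35 + 0.35) = 1
  ((((Q -> P) & ~Q) | P) & ((Q | P) -> P)) = min(0.67, 1) = 0.67
  Łukasiewicz value = 0.67
Difference: 0.35 − 0.67 = -0.32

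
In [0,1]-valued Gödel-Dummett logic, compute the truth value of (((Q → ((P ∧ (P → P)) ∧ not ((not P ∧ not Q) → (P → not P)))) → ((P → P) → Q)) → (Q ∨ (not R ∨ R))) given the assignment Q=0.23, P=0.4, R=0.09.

0.23

(P → P): 0.4 ≤ 0.4, so result = 1
(P ∧ (P → P)) = min(0.4, 1) = 0.4
not P: Gödel ¬ of 0.4 = 0 (operand ≠ 0)
not Q: Gödel ¬ of 0.23 = 0 (operand ≠ 0)
(not P ∧ not Q) = min(0, 0) = 0
not P: Gödel ¬ of 0.4 = 0 (operand ≠ 0)
(P → not P): 0.4 > 0, so result = 0
((not P ∧ not Q) → (P → not P)): 0 ≤ 0, so result = 1
not ((not P ∧ not Q) → (P → not P)): Gödel ¬ of 1 = 0 (operand ≠ 0)
((P ∧ (P → P)) ∧ not ((not P ∧ not Q) → (P → not P))) = min(0.4, 0) = 0
(Q → ((P ∧ (P → P)) ∧ not ((not P ∧ not Q) → (P → not P)))): 0.23 > 0, so result = 0
(P → P): 0.4 ≤ 0.4, so result = 1
((P → P) → Q): 1 > 0.23, so result = 0.23
((Q → ((P ∧ (P → P)) ∧ not ((not P ∧ not Q) → (P → not P)))) → ((P → P) → Q)): 0 ≤ 0.23, so result = 1
not R: Gödel ¬ of 0.09 = 0 (operand ≠ 0)
(not R ∨ R) = max(0, 0.09) = 0.09
(Q ∨ (not R ∨ R)) = max(0.23, 0.09) = 0.23
(((Q → ((P ∧ (P → P)) ∧ not ((not P ∧ not Q) → (P → not P)))) → ((P → P) → Q)) → (Q ∨ (not R ∨ R))): 1 > 0.23, so result = 0.23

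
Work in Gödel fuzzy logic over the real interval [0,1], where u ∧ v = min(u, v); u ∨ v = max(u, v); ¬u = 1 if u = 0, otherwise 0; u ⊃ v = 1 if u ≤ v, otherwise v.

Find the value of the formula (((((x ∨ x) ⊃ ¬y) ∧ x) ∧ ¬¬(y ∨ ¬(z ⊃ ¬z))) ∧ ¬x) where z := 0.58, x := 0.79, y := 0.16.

(x ∨ x) = max(0.79, 0.79) = 0.79
¬y: Gödel ¬ of 0.16 = 0 (operand ≠ 0)
((x ∨ x) ⊃ ¬y): 0.79 > 0, so result = 0
(((x ∨ x) ⊃ ¬y) ∧ x) = min(0, 0.79) = 0
¬z: Gödel ¬ of 0.58 = 0 (operand ≠ 0)
(z ⊃ ¬z): 0.58 > 0, so result = 0
¬(z ⊃ ¬z): Gödel ¬ of 0 = 1 (operand is 0)
(y ∨ ¬(z ⊃ ¬z)) = max(0.16, 1) = 1
¬(y ∨ ¬(z ⊃ ¬z)): Gödel ¬ of 1 = 0 (operand ≠ 0)
¬¬(y ∨ ¬(z ⊃ ¬z)): Gödel ¬ of 0 = 1 (operand is 0)
((((x ∨ x) ⊃ ¬y) ∧ x) ∧ ¬¬(y ∨ ¬(z ⊃ ¬z))) = min(0, 1) = 0
¬x: Gödel ¬ of 0.79 = 0 (operand ≠ 0)
(((((x ∨ x) ⊃ ¬y) ∧ x) ∧ ¬¬(y ∨ ¬(z ⊃ ¬z))) ∧ ¬x) = min(0, 0) = 0

0.00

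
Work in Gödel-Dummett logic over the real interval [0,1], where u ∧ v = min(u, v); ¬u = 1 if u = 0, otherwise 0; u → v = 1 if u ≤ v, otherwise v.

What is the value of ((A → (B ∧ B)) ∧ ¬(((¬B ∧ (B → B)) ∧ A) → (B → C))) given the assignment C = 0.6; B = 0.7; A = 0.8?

0.00

(B ∧ B) = min(0.7, 0.7) = 0.7
(A → (B ∧ B)): 0.8 > 0.7, so result = 0.7
¬B: Gödel ¬ of 0.7 = 0 (operand ≠ 0)
(B → B): 0.7 ≤ 0.7, so result = 1
(¬B ∧ (B → B)) = min(0, 1) = 0
((¬B ∧ (B → B)) ∧ A) = min(0, 0.8) = 0
(B → C): 0.7 > 0.6, so result = 0.6
(((¬B ∧ (B → B)) ∧ A) → (B → C)): 0 ≤ 0.6, so result = 1
¬(((¬B ∧ (B → B)) ∧ A) → (B → C)): Gödel ¬ of 1 = 0 (operand ≠ 0)
((A → (B ∧ B)) ∧ ¬(((¬B ∧ (B → B)) ∧ A) → (B → C))) = min(0.7, 0) = 0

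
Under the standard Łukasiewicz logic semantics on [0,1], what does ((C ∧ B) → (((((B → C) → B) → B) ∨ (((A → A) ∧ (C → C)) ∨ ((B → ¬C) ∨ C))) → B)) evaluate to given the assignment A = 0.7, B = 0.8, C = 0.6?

(C ∧ B) = min(0.6, 0.8) = 0.6
(B → C): min(1, 1 − 0.8 + 0.6) = 0.8
((B → C) → B): min(1, 1 − 0.8 + 0.8) = 1
(((B → C) → B) → B): min(1, 1 − 1 + 0.8) = 0.8
(A → A): min(1, 1 − 0.7 + 0.7) = 1
(C → C): min(1, 1 − 0.6 + 0.6) = 1
((A → A) ∧ (C → C)) = min(1, 1) = 1
¬C: Łukasiewicz ¬ gives 1 − 0.6 = 0.4
(B → ¬C): min(1, 1 − 0.8 + 0.4) = 0.6
((B → ¬C) ∨ C) = max(0.6, 0.6) = 0.6
(((A → A) ∧ (C → C)) ∨ ((B → ¬C) ∨ C)) = max(1, 0.6) = 1
((((B → C) → B) → B) ∨ (((A → A) ∧ (C → C)) ∨ ((B → ¬C) ∨ C))) = max(0.8, 1) = 1
(((((B → C) → B) → B) ∨ (((A → A) ∧ (C → C)) ∨ ((B → ¬C) ∨ C))) → B): min(1, 1 − 1 + 0.8) = 0.8
((C ∧ B) → (((((B → C) → B) → B) ∨ (((A → A) ∧ (C → C)) ∨ ((B → ¬C) ∨ C))) → B)): min(1, 1 − 0.6 + 0.8) = 1

1.00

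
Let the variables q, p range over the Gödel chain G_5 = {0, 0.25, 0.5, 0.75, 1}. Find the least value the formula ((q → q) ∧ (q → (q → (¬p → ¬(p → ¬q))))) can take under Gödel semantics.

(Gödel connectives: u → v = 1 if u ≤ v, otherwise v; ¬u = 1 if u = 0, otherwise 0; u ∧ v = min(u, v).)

0.00

The minimum is attained at q = 0.25, p = 0:
  (q → q): 0.25 ≤ 0.25, so result = 1
  ¬p: Gödel ¬ of 0 = 1 (operand is 0)
  ¬q: Gödel ¬ of 0.25 = 0 (operand ≠ 0)
  (p → ¬q): 0 ≤ 0, so result = 1
  ¬(p → ¬q): Gödel ¬ of 1 = 0 (operand ≠ 0)
  (¬p → ¬(p → ¬q)): 1 > 0, so result = 0
  (q → (¬p → ¬(p → ¬q))): 0.25 > 0, so result = 0
  (q → (q → (¬p → ¬(p → ¬q)))): 0.25 > 0, so result = 0
  ((q → q) ∧ (q → (q → (¬p → ¬(p → ¬q))))) = min(1, 0) = 0
Checking all 25 assignments confirms none give a value below 0.00.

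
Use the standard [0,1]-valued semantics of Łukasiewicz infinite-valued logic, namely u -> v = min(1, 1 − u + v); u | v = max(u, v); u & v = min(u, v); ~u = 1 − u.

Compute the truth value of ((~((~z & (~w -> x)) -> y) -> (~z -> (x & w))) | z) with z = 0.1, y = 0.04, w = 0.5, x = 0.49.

~z: Łukasiewicz ¬ gives 1 − 0.1 = 0.9
~w: Łukasiewicz ¬ gives 1 − 0.5 = 0.5
(~w -> x): min(1, 1 − 0.5 + 0.49) = 0.99
(~z & (~w -> x)) = min(0.9, 0.99) = 0.9
((~z & (~w -> x)) -> y): min(1, 1 − 0.9 + 0.04) = 0.14
~((~z & (~w -> x)) -> y): Łukasiewicz ¬ gives 1 − 0.14 = 0.86
~z: Łukasiewicz ¬ gives 1 − 0.1 = 0.9
(x & w) = min(0.49, 0.5) = 0.49
(~z -> (x & w)): min(1, 1 − 0.9 + 0.49) = 0.59
(~((~z & (~w -> x)) -> y) -> (~z -> (x & w))): min(1, 1 − 0.86 + 0.59) = 0.73
((~((~z & (~w -> x)) -> y) -> (~z -> (x & w))) | z) = max(0.73, 0.1) = 0.73

0.73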